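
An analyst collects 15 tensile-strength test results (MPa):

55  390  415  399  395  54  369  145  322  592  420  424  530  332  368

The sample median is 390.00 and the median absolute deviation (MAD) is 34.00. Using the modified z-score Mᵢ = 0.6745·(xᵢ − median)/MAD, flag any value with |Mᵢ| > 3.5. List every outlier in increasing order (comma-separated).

54, 55, 145, 592

|Mᵢ| > 3.5 ⇔ |xᵢ − 390.00| > 3.5·34.00/0.6745 = 176.43.
So outliers lie outside [213.57, 566.43].
54: M = -6.67 → outlier.
55: M = -6.65 → outlier.
145: M = -4.86 → outlier.
592: M = 4.01 → outlier.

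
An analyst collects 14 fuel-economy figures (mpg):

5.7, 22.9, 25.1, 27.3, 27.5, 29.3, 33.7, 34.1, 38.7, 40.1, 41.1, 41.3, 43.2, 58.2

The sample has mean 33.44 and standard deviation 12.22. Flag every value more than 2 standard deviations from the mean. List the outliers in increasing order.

Cutoffs at x̄ ± 2s: 33.44 ± 2·12.22 = [9.00, 57.88].
5.7: z = -2.27, |z| > 2 → outlier.
58.2: z = 2.03, |z| > 2 → outlier.
Every other value lies within [9.00, 57.88].

5.7, 58.2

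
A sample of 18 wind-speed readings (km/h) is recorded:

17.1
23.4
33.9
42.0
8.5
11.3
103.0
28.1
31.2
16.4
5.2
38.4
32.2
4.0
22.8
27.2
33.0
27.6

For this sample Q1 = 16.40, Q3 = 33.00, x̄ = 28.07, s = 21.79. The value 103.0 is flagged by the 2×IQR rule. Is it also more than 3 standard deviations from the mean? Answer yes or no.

yes

z = (103.0 − 28.07) / 21.79 = 3.44.
|z| = 3.44 > 3.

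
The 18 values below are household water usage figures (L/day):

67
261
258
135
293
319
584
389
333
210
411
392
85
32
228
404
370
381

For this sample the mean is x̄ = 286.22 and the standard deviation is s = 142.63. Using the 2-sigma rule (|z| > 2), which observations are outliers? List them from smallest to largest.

Cutoffs at x̄ ± 2s: 286.22 ± 2·142.63 = [0.96, 571.48].
584: z = 2.09, |z| > 2 → outlier.
Every other value lies within [0.96, 571.48].

584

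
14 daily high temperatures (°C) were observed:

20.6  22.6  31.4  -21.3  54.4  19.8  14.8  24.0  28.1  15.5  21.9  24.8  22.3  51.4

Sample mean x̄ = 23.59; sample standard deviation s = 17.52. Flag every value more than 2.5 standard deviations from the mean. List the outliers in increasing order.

Cutoffs at x̄ ± 2.5s: 23.59 ± 2.5·17.52 = [-20.21, 67.39].
-21.3: z = -2.56, |z| > 2.5 → outlier.
Every other value lies within [-20.21, 67.39].

-21.3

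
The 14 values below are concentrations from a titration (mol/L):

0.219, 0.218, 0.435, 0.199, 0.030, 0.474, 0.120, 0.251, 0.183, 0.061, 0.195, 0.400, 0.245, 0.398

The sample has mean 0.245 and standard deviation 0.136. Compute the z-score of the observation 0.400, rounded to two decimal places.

1.14

z = (0.400 − 0.245) / 0.136 = 1.14.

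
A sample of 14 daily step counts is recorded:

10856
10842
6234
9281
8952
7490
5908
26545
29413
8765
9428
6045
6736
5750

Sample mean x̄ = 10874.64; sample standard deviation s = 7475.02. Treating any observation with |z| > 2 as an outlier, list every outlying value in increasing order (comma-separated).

Cutoffs at x̄ ± 2s: 10874.64 ± 2·7475.02 = [-4075.40, 25824.68].
26545: z = 2.10, |z| > 2 → outlier.
29413: z = 2.48, |z| > 2 → outlier.
Every other value lies within [-4075.40, 25824.68].

26545, 29413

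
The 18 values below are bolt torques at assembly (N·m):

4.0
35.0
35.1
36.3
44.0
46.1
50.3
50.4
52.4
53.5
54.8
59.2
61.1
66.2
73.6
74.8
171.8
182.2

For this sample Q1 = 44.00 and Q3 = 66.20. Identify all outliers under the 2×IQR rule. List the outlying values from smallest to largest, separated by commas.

IQR = Q3 − Q1 = 66.20 − 44.00 = 22.20.
Lower fence = Q1 − 2·IQR = 44.00 − 44.40 = -0.40.
Upper fence = Q3 + 2·IQR = 66.20 + 44.40 = 110.60.
171.8 > 110.60 → outlier.
182.2 > 110.60 → outlier.
All remaining values lie within [-0.40, 110.60].

171.8, 182.2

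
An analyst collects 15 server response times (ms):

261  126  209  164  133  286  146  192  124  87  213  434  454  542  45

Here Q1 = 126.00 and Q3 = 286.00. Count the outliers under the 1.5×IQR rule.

1

IQR = 160.00; fences at 126.00 − 240.00 = -114.00 and 286.00 + 240.00 = 526.00.
Outside the cutoffs: 542.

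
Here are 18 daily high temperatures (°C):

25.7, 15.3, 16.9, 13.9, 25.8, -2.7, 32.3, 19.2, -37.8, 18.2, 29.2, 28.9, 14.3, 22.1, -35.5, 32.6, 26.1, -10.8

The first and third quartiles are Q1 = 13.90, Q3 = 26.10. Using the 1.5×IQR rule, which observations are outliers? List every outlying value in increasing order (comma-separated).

IQR = Q3 − Q1 = 26.10 − 13.90 = 12.20.
Lower fence = Q1 − 1.5·IQR = 13.90 − 18.30 = -4.40.
Upper fence = Q3 + 1.5·IQR = 26.10 + 18.30 = 44.40.
-37.8 < -4.40 → outlier.
-35.5 < -4.40 → outlier.
-10.8 < -4.40 → outlier.
All remaining values lie within [-4.40, 44.40].

-37.8, -35.5, -10.8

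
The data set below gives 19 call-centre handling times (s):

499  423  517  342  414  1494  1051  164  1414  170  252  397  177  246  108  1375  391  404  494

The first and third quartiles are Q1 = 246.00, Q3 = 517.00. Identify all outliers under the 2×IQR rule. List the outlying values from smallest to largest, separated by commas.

IQR = Q3 − Q1 = 517.00 − 246.00 = 271.00.
Lower fence = Q1 − 2·IQR = 246.00 − 542.00 = -296.00.
Upper fence = Q3 + 2·IQR = 517.00 + 542.00 = 1059.00.
1375 > 1059.00 → outlier.
1414 > 1059.00 → outlier.
1494 > 1059.00 → outlier.
All remaining values lie within [-296.00, 1059.00].

1375, 1414, 1494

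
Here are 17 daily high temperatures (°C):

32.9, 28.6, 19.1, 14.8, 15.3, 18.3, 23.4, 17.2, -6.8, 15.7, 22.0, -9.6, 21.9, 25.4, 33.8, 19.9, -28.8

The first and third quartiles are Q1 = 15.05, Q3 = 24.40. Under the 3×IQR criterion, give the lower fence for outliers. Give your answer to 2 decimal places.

IQR = Q3 − Q1 = 24.40 − 15.05 = 9.35.
Lower fence = Q1 − 3·IQR = 15.05 − 28.05 = -13.00.
Upper fence = Q3 + 3·IQR = 24.40 + 28.05 = 52.45.

-13.00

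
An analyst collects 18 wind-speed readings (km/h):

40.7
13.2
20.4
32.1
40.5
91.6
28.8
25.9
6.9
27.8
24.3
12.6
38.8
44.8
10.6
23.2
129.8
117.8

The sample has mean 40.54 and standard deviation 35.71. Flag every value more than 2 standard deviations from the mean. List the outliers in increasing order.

117.8, 129.8

Cutoffs at x̄ ± 2s: 40.54 ± 2·35.71 = [-30.88, 111.96].
117.8: z = 2.16, |z| > 2 → outlier.
129.8: z = 2.50, |z| > 2 → outlier.
Every other value lies within [-30.88, 111.96].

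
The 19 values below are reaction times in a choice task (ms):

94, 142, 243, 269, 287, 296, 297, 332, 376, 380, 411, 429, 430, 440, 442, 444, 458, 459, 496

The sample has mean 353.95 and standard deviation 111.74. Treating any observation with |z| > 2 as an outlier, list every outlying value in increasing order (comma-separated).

Cutoffs at x̄ ± 2s: 353.95 ± 2·111.74 = [130.47, 577.43].
94: z = -2.33, |z| > 2 → outlier.
Every other value lies within [130.47, 577.43].

94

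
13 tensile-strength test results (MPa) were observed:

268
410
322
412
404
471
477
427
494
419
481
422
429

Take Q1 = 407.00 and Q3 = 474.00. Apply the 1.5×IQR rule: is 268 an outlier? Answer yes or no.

IQR = Q3 − Q1 = 474.00 − 407.00 = 67.00.
Lower fence = Q1 − 1.5·IQR = 407.00 − 100.50 = 306.50.
Upper fence = Q3 + 1.5·IQR = 474.00 + 100.50 = 574.50.
268 lies below the lower fence.

yes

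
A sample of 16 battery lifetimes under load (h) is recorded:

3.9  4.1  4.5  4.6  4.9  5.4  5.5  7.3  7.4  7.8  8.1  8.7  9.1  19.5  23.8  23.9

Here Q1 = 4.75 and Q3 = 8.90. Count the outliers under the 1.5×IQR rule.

3

IQR = 4.15; fences at 4.75 − 6.225 = -1.475 and 8.90 + 6.225 = 15.125.
Outside the cutoffs: 19.5, 23.8, 23.9.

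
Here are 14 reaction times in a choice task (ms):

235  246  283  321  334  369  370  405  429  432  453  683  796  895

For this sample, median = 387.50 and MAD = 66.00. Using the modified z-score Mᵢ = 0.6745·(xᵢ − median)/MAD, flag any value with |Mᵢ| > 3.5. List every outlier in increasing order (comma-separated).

796, 895

|Mᵢ| > 3.5 ⇔ |xᵢ − 387.50| > 3.5·66.00/0.6745 = 342.48.
So outliers lie outside [45.02, 729.98].
796: M = 4.17 → outlier.
895: M = 5.19 → outlier.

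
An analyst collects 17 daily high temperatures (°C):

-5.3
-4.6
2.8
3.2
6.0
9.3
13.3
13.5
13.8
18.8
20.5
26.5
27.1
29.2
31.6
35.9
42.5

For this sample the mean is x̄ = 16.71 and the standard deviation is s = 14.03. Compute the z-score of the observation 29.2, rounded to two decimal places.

0.89

z = (29.2 − 16.71) / 14.03 = 0.89.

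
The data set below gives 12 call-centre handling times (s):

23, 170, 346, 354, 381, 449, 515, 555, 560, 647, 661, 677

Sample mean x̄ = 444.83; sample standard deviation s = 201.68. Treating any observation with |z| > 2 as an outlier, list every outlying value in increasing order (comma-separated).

Cutoffs at x̄ ± 2s: 444.83 ± 2·201.68 = [41.47, 848.19].
23: z = -2.09, |z| > 2 → outlier.
Every other value lies within [41.47, 848.19].

23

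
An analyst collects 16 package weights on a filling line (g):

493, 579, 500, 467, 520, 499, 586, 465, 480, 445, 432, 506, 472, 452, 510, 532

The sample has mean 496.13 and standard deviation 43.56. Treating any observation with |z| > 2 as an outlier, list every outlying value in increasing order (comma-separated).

Cutoffs at x̄ ± 2s: 496.13 ± 2·43.56 = [409.01, 583.25].
586: z = 2.06, |z| > 2 → outlier.
Every other value lies within [409.01, 583.25].

586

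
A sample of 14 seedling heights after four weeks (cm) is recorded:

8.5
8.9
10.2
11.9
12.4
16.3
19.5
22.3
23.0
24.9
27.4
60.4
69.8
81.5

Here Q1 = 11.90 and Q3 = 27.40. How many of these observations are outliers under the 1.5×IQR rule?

3

IQR = 15.50; fences at 11.90 − 23.25 = -11.35 and 27.40 + 23.25 = 50.65.
Outside the cutoffs: 60.4, 69.8, 81.5.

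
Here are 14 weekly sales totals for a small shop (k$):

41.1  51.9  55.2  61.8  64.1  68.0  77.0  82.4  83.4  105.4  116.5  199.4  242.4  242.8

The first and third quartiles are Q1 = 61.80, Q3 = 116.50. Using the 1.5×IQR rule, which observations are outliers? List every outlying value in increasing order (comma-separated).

199.4, 242.4, 242.8

IQR = Q3 − Q1 = 116.50 − 61.80 = 54.70.
Lower fence = Q1 − 1.5·IQR = 61.80 − 82.05 = -20.25.
Upper fence = Q3 + 1.5·IQR = 116.50 + 82.05 = 198.55.
199.4 > 198.55 → outlier.
242.4 > 198.55 → outlier.
242.8 > 198.55 → outlier.
All remaining values lie within [-20.25, 198.55].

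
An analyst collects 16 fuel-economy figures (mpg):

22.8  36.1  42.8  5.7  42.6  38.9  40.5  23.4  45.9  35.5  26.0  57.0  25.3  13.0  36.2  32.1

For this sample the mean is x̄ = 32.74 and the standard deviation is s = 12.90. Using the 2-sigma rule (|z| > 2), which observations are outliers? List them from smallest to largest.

Cutoffs at x̄ ± 2s: 32.74 ± 2·12.90 = [6.94, 58.54].
5.7: z = -2.10, |z| > 2 → outlier.
Every other value lies within [6.94, 58.54].

5.7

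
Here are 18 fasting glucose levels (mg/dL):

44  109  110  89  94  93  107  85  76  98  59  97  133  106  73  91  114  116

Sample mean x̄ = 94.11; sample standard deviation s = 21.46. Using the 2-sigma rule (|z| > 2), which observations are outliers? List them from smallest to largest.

44

Cutoffs at x̄ ± 2s: 94.11 ± 2·21.46 = [51.19, 137.03].
44: z = -2.34, |z| > 2 → outlier.
Every other value lies within [51.19, 137.03].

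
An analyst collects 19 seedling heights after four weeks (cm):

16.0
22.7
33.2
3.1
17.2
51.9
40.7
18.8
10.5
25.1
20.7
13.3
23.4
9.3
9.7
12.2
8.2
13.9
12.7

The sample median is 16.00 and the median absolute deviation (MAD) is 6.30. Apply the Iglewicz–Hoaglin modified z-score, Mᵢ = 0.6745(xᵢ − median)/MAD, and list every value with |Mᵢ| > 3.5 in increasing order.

|Mᵢ| > 3.5 ⇔ |xᵢ − 16.00| > 3.5·6.30/0.6745 = 32.69.
So outliers lie outside [-16.69, 48.69].
51.9: M = 3.84 → outlier.

51.9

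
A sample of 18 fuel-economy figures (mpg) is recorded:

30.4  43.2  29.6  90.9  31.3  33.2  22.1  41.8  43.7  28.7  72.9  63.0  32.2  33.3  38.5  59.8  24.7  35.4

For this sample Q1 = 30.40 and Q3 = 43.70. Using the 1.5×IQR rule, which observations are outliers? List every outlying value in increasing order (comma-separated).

IQR = Q3 − Q1 = 43.70 − 30.40 = 13.30.
Lower fence = Q1 − 1.5·IQR = 30.40 − 19.95 = 10.45.
Upper fence = Q3 + 1.5·IQR = 43.70 + 19.95 = 63.65.
72.9 > 63.65 → outlier.
90.9 > 63.65 → outlier.
All remaining values lie within [10.45, 63.65].

72.9, 90.9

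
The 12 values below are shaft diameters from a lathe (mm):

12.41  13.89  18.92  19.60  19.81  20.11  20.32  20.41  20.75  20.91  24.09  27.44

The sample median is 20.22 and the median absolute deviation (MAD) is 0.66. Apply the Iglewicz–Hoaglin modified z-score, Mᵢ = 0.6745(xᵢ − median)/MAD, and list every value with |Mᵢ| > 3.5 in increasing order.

|Mᵢ| > 3.5 ⇔ |xᵢ − 20.22| > 3.5·0.66/0.6745 = 3.42.
So outliers lie outside [16.80, 23.64].
12.41: M = -7.98 → outlier.
13.89: M = -6.47 → outlier.
24.09: M = 3.96 → outlier.
27.44: M = 7.38 → outlier.

12.41, 13.89, 24.09, 27.44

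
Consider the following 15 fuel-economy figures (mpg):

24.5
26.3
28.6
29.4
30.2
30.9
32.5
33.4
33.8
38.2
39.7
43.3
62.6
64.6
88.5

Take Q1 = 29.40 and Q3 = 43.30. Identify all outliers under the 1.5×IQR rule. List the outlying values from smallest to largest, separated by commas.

IQR = Q3 − Q1 = 43.30 − 29.40 = 13.90.
Lower fence = Q1 − 1.5·IQR = 29.40 − 20.85 = 8.55.
Upper fence = Q3 + 1.5·IQR = 43.30 + 20.85 = 64.15.
64.6 > 64.15 → outlier.
88.5 > 64.15 → outlier.
All remaining values lie within [8.55, 64.15].

64.6, 88.5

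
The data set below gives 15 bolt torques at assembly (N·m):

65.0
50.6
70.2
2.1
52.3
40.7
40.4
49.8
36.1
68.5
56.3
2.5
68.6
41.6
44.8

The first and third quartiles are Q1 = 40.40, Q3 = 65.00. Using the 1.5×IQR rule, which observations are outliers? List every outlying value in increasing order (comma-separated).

IQR = Q3 − Q1 = 65.00 − 40.40 = 24.60.
Lower fence = Q1 − 1.5·IQR = 40.40 − 36.90 = 3.50.
Upper fence = Q3 + 1.5·IQR = 65.00 + 36.90 = 101.90.
2.1 < 3.50 → outlier.
2.5 < 3.50 → outlier.
All remaining values lie within [3.50, 101.90].

2.1, 2.5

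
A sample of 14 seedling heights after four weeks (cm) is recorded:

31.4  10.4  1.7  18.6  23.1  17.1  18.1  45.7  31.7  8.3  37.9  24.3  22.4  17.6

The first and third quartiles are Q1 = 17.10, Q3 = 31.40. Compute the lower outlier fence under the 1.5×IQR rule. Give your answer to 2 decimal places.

-4.35

IQR = Q3 − Q1 = 31.40 − 17.10 = 14.30.
Lower fence = Q1 − 1.5·IQR = 17.10 − 21.45 = -4.35.
Upper fence = Q3 + 1.5·IQR = 31.40 + 21.45 = 52.85.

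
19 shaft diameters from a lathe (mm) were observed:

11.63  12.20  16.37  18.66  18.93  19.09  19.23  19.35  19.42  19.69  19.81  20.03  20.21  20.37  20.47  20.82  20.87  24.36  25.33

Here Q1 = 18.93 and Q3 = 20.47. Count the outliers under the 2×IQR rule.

IQR = 1.54; fences at 18.93 − 3.08 = 15.85 and 20.47 + 3.08 = 23.55.
Outside the cutoffs: 11.63, 12.20, 24.36, 25.33.

4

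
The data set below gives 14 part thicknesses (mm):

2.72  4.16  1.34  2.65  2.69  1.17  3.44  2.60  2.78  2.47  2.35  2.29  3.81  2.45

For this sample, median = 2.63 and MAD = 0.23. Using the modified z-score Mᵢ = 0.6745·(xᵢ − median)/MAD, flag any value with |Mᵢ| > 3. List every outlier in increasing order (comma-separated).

1.17, 1.34, 3.81, 4.16

|Mᵢ| > 3 ⇔ |xᵢ − 2.63| > 3·0.23/0.6745 = 1.02.
So outliers lie outside [1.61, 3.65].
1.17: M = -4.28 → outlier.
1.34: M = -3.78 → outlier.
3.81: M = 3.46 → outlier.
4.16: M = 4.49 → outlier.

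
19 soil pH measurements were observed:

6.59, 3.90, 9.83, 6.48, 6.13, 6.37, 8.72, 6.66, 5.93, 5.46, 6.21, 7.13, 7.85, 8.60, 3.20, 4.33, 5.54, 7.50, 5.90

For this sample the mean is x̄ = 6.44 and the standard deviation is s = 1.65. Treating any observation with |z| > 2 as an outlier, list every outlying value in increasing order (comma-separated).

Cutoffs at x̄ ± 2s: 6.44 ± 2·1.65 = [3.14, 9.74].
9.83: z = 2.05, |z| > 2 → outlier.
Every other value lies within [3.14, 9.74].

9.83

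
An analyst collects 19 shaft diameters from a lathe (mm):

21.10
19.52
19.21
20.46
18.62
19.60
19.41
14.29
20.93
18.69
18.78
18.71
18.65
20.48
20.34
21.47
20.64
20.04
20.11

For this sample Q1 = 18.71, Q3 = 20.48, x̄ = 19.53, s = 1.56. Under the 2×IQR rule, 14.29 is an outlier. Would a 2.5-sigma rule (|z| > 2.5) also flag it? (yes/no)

z = (14.29 − 19.53) / 1.56 = -3.36.
|z| = 3.36 > 2.5.

yes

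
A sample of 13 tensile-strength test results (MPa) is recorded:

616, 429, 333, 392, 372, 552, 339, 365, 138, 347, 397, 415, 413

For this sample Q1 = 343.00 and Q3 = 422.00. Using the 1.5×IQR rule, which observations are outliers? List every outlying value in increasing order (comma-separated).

138, 552, 616

IQR = Q3 − Q1 = 422.00 − 343.00 = 79.00.
Lower fence = Q1 − 1.5·IQR = 343.00 − 118.50 = 224.50.
Upper fence = Q3 + 1.5·IQR = 422.00 + 118.50 = 540.50.
138 < 224.50 → outlier.
552 > 540.50 → outlier.
616 > 540.50 → outlier.
All remaining values lie within [224.50, 540.50].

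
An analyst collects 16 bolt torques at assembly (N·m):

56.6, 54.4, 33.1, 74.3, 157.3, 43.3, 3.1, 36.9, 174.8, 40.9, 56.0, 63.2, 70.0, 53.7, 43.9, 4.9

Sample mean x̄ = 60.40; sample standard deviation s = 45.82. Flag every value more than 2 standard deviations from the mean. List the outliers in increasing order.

157.3, 174.8

Cutoffs at x̄ ± 2s: 60.40 ± 2·45.82 = [-31.24, 152.04].
157.3: z = 2.11, |z| > 2 → outlier.
174.8: z = 2.50, |z| > 2 → outlier.
Every other value lies within [-31.24, 152.04].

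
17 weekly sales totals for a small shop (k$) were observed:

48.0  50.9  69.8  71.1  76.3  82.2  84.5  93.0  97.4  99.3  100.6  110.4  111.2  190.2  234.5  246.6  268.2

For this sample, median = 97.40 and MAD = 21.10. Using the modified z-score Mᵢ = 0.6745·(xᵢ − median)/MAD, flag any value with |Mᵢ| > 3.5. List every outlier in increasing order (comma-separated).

|Mᵢ| > 3.5 ⇔ |xᵢ − 97.40| > 3.5·21.10/0.6745 = 109.49.
So outliers lie outside [-12.09, 206.89].
234.5: M = 4.38 → outlier.
246.6: M = 4.77 → outlier.
268.2: M = 5.46 → outlier.

234.5, 246.6, 268.2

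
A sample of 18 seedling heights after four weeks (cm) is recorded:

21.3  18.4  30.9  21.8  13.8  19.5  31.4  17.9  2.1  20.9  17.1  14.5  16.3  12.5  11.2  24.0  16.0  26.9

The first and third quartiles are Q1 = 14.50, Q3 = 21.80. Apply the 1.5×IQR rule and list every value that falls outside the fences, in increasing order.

IQR = Q3 − Q1 = 21.80 − 14.50 = 7.30.
Lower fence = Q1 − 1.5·IQR = 14.50 − 10.95 = 3.55.
Upper fence = Q3 + 1.5·IQR = 21.80 + 10.95 = 32.75.
2.1 < 3.55 → outlier.
All remaining values lie within [3.55, 32.75].

2.1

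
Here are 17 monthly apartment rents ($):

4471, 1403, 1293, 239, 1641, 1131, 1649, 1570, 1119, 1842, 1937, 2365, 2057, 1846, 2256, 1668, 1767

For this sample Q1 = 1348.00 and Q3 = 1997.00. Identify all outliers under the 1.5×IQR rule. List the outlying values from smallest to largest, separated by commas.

239, 4471

IQR = Q3 − Q1 = 1997.00 − 1348.00 = 649.00.
Lower fence = Q1 − 1.5·IQR = 1348.00 − 973.50 = 374.50.
Upper fence = Q3 + 1.5·IQR = 1997.00 + 973.50 = 2970.50.
239 < 374.50 → outlier.
4471 > 2970.50 → outlier.
All remaining values lie within [374.50, 2970.50].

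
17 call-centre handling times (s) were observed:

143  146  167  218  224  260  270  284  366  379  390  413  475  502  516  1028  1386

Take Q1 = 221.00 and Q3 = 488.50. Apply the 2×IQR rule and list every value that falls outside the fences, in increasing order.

1028, 1386

IQR = Q3 − Q1 = 488.50 − 221.00 = 267.50.
Lower fence = Q1 − 2·IQR = 221.00 − 535.00 = -314.00.
Upper fence = Q3 + 2·IQR = 488.50 + 535.00 = 1023.50.
1028 > 1023.50 → outlier.
1386 > 1023.50 → outlier.
All remaining values lie within [-314.00, 1023.50].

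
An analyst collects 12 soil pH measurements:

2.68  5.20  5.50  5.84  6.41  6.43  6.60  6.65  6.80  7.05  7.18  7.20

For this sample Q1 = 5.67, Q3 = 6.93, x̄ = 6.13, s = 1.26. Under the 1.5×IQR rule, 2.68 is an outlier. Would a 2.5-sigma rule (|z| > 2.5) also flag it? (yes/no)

yes

z = (2.68 − 6.13) / 1.26 = -2.74.
|z| = 2.74 > 2.5.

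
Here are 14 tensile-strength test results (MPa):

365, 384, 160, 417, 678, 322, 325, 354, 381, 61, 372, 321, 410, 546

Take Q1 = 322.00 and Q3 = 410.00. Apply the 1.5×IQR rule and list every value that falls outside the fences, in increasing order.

IQR = Q3 − Q1 = 410.00 − 322.00 = 88.00.
Lower fence = Q1 − 1.5·IQR = 322.00 − 132.00 = 190.00.
Upper fence = Q3 + 1.5·IQR = 410.00 + 132.00 = 542.00.
61 < 190.00 → outlier.
160 < 190.00 → outlier.
546 > 542.00 → outlier.
678 > 542.00 → outlier.
All remaining values lie within [190.00, 542.00].

61, 160, 546, 678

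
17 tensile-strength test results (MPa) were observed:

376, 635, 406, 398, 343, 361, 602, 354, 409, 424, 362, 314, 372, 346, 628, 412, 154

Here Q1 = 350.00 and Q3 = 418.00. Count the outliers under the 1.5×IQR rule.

IQR = 68.00; fences at 350.00 − 102.00 = 248.00 and 418.00 + 102.00 = 520.00.
Outside the cutoffs: 154, 602, 628, 635.

4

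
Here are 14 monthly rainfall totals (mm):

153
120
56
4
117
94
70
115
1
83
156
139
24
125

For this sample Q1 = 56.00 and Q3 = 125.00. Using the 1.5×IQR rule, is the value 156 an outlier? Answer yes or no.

no

IQR = Q3 − Q1 = 125.00 − 56.00 = 69.00.
Lower fence = Q1 − 1.5·IQR = 56.00 − 103.50 = -47.50.
Upper fence = Q3 + 1.5·IQR = 125.00 + 103.50 = 228.50.
156 lies within [-47.50, 228.50].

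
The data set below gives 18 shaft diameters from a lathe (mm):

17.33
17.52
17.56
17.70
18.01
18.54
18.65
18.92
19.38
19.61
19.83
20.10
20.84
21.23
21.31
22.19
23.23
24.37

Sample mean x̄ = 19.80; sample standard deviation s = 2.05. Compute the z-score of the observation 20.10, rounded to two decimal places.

0.15

z = (20.10 − 19.80) / 2.05 = 0.15.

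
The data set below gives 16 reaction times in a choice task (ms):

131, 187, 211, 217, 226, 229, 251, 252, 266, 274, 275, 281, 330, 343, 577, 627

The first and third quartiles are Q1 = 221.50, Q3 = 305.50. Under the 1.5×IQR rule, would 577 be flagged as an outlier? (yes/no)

IQR = Q3 − Q1 = 305.50 − 221.50 = 84.00.
Lower fence = Q1 − 1.5·IQR = 221.50 − 126.00 = 95.50.
Upper fence = Q3 + 1.5·IQR = 305.50 + 126.00 = 431.50.
577 lies above the upper fence.

yes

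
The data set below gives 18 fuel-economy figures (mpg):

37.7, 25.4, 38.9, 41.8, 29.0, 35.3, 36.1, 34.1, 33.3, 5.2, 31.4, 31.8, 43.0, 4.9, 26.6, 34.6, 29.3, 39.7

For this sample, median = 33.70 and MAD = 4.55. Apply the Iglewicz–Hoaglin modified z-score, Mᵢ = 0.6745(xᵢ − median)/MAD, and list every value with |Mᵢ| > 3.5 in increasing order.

|Mᵢ| > 3.5 ⇔ |xᵢ − 33.70| > 3.5·4.55/0.6745 = 23.61.
So outliers lie outside [10.09, 57.31].
4.9: M = -4.27 → outlier.
5.2: M = -4.22 → outlier.

4.9, 5.2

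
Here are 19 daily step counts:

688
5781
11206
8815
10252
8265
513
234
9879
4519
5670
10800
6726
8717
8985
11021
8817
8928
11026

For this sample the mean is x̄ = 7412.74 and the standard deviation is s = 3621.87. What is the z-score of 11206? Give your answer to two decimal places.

1.05

z = (11206 − 7412.74) / 3621.87 = 1.05.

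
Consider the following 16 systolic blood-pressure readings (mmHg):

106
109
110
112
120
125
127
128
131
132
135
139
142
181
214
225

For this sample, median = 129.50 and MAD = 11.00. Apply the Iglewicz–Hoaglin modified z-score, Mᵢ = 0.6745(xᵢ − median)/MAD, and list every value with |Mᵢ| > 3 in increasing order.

|Mᵢ| > 3 ⇔ |xᵢ − 129.50| > 3·11.00/0.6745 = 48.93.
So outliers lie outside [80.57, 178.43].
181: M = 3.16 → outlier.
214: M = 5.18 → outlier.
225: M = 5.86 → outlier.

181, 214, 225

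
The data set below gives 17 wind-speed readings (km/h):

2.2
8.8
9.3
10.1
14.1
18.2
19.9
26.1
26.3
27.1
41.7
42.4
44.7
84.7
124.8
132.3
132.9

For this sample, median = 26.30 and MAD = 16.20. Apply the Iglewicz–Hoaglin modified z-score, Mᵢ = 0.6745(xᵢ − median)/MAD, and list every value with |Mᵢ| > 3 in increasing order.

|Mᵢ| > 3 ⇔ |xᵢ − 26.30| > 3·16.20/0.6745 = 72.05.
So outliers lie outside [-45.75, 98.35].
124.8: M = 4.10 → outlier.
132.3: M = 4.41 → outlier.
132.9: M = 4.44 → outlier.

124.8, 132.3, 132.9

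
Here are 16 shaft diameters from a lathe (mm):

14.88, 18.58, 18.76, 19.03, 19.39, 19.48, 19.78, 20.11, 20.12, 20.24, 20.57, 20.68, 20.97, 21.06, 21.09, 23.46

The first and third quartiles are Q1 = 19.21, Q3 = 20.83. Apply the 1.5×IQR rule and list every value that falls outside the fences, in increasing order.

IQR = Q3 − Q1 = 20.83 − 19.21 = 1.62.
Lower fence = Q1 − 1.5·IQR = 19.21 − 2.43 = 16.78.
Upper fence = Q3 + 1.5·IQR = 20.83 + 2.43 = 23.26.
14.88 < 16.78 → outlier.
23.46 > 23.26 → outlier.
All remaining values lie within [16.78, 23.26].

14.88, 23.46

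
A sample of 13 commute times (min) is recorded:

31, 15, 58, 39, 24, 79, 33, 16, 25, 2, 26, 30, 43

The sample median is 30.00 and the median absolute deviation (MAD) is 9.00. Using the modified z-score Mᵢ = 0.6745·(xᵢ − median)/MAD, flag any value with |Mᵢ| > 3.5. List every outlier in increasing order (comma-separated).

79

|Mᵢ| > 3.5 ⇔ |xᵢ − 30.00| > 3.5·9.00/0.6745 = 46.70.
So outliers lie outside [-16.70, 76.70].
79: M = 3.67 → outlier.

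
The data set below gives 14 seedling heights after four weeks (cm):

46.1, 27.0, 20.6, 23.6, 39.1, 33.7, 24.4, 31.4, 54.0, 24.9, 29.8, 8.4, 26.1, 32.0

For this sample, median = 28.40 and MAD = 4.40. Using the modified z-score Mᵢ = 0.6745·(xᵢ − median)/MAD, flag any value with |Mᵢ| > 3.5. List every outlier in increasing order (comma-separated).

|Mᵢ| > 3.5 ⇔ |xᵢ − 28.40| > 3.5·4.40/0.6745 = 22.83.
So outliers lie outside [5.57, 51.23].
54.0: M = 3.92 → outlier.

54.0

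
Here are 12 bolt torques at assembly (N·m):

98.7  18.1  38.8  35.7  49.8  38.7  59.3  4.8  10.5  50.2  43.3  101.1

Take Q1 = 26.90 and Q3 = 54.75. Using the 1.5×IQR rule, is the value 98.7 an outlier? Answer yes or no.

IQR = Q3 − Q1 = 54.75 − 26.90 = 27.85.
Lower fence = Q1 − 1.5·IQR = 26.90 − 41.775 = -14.875.
Upper fence = Q3 + 1.5·IQR = 54.75 + 41.775 = 96.525.
98.7 lies above the upper fence.

yes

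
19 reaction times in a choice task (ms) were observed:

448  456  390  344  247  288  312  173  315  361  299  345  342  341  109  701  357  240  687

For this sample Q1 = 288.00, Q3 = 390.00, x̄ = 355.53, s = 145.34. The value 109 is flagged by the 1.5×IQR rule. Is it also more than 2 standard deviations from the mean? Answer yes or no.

no

z = (109 − 355.53) / 145.34 = -1.70.
|z| = 1.70 ≤ 2.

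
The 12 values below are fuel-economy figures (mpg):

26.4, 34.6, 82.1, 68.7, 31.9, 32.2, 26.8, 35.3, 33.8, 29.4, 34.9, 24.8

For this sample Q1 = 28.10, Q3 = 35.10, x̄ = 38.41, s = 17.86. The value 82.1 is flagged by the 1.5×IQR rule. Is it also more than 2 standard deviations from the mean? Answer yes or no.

yes

z = (82.1 − 38.41) / 17.86 = 2.45.
|z| = 2.45 > 2.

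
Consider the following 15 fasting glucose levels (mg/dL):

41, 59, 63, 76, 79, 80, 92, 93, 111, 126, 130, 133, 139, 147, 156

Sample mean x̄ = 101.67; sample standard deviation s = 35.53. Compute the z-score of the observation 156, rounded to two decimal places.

z = (156 − 101.67) / 35.53 = 1.53.

1.53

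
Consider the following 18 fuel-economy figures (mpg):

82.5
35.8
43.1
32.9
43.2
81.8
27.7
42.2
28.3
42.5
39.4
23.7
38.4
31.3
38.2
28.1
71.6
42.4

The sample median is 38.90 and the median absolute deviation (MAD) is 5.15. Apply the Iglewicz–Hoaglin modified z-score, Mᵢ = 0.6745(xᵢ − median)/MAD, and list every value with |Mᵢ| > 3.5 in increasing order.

71.6, 81.8, 82.5

|Mᵢ| > 3.5 ⇔ |xᵢ − 38.90| > 3.5·5.15/0.6745 = 26.72.
So outliers lie outside [12.18, 65.62].
71.6: M = 4.28 → outlier.
81.8: M = 5.62 → outlier.
82.5: M = 5.71 → outlier.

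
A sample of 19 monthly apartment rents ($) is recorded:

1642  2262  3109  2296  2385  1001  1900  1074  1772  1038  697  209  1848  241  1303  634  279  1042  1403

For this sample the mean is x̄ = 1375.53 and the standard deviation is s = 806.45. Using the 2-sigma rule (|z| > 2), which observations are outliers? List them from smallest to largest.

Cutoffs at x̄ ± 2s: 1375.53 ± 2·806.45 = [-237.37, 2988.43].
3109: z = 2.15, |z| > 2 → outlier.
Every other value lies within [-237.37, 2988.43].

3109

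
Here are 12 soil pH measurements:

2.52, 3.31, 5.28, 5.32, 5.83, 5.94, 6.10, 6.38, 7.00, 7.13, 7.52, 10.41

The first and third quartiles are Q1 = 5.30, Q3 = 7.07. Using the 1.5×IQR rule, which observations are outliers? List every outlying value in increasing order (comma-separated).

2.52, 10.41

IQR = Q3 − Q1 = 7.07 − 5.30 = 1.77.
Lower fence = Q1 − 1.5·IQR = 5.30 − 2.655 = 2.645.
Upper fence = Q3 + 1.5·IQR = 7.07 + 2.655 = 9.725.
2.52 < 2.645 → outlier.
10.41 > 9.725 → outlier.
All remaining values lie within [2.645, 9.725].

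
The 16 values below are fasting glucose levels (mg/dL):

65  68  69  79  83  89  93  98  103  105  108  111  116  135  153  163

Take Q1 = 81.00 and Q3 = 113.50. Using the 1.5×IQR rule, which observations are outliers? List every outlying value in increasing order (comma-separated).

IQR = Q3 − Q1 = 113.50 − 81.00 = 32.50.
Lower fence = Q1 − 1.5·IQR = 81.00 − 48.75 = 32.25.
Upper fence = Q3 + 1.5·IQR = 113.50 + 48.75 = 162.25.
163 > 162.25 → outlier.
All remaining values lie within [32.25, 162.25].

163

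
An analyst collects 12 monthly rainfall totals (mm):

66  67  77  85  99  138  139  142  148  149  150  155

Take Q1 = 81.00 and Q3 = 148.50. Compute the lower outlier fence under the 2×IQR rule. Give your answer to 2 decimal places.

IQR = Q3 − Q1 = 148.50 − 81.00 = 67.50.
Lower fence = Q1 − 2·IQR = 81.00 − 135.00 = -54.00.
Upper fence = Q3 + 2·IQR = 148.50 + 135.00 = 283.50.

-54.00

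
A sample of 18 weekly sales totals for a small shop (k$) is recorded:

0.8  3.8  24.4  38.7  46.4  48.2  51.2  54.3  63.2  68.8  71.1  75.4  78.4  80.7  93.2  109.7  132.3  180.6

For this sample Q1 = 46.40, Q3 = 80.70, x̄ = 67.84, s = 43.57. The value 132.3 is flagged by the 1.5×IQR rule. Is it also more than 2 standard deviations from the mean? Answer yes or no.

no

z = (132.3 − 67.84) / 43.57 = 1.48.
|z| = 1.48 ≤ 2.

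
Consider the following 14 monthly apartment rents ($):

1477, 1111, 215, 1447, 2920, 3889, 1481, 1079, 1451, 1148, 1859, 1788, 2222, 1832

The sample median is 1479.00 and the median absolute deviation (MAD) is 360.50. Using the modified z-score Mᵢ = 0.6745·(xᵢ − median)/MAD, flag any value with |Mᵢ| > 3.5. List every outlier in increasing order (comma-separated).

|Mᵢ| > 3.5 ⇔ |xᵢ − 1479.00| > 3.5·360.50/0.6745 = 1870.64.
So outliers lie outside [-391.64, 3349.64].
3889: M = 4.51 → outlier.

3889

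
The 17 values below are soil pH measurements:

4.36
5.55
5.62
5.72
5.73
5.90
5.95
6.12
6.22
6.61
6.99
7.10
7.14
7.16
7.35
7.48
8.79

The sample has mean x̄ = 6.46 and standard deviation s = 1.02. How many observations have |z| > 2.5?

0

Cutoffs: x̄ ± 2.5s = [3.91, 9.01].
Every value lies within the cutoffs.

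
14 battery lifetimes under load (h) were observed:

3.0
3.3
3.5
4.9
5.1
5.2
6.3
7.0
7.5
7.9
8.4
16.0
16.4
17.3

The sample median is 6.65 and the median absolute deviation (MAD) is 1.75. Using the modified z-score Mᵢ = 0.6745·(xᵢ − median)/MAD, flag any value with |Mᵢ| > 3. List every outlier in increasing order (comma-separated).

16.0, 16.4, 17.3

|Mᵢ| > 3 ⇔ |xᵢ − 6.65| > 3·1.75/0.6745 = 7.78.
So outliers lie outside [-1.13, 14.43].
16.0: M = 3.60 → outlier.
16.4: M = 3.76 → outlier.
17.3: M = 4.10 → outlier.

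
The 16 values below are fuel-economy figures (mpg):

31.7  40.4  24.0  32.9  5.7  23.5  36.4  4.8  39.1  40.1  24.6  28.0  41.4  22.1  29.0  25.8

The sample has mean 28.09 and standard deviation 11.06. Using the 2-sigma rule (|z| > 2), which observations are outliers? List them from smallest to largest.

Cutoffs at x̄ ± 2s: 28.09 ± 2·11.06 = [5.97, 50.21].
4.8: z = -2.11, |z| > 2 → outlier.
5.7: z = -2.02, |z| > 2 → outlier.
Every other value lies within [5.97, 50.21].

4.8, 5.7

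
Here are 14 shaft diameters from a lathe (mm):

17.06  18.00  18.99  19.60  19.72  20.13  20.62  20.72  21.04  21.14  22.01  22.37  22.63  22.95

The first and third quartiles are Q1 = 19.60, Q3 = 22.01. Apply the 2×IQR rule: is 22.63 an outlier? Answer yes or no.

no

IQR = Q3 − Q1 = 22.01 − 19.60 = 2.41.
Lower fence = Q1 − 2·IQR = 19.60 − 4.82 = 14.78.
Upper fence = Q3 + 2·IQR = 22.01 + 4.82 = 26.83.
22.63 lies within [14.78, 26.83].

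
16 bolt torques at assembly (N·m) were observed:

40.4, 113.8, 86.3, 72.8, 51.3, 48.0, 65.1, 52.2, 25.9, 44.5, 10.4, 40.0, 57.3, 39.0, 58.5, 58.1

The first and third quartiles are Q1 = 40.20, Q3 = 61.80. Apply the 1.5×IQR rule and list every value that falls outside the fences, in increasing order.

IQR = Q3 − Q1 = 61.80 − 40.20 = 21.60.
Lower fence = Q1 − 1.5·IQR = 40.20 − 32.40 = 7.80.
Upper fence = Q3 + 1.5·IQR = 61.80 + 32.40 = 94.20.
113.8 > 94.20 → outlier.
All remaining values lie within [7.80, 94.20].

113.8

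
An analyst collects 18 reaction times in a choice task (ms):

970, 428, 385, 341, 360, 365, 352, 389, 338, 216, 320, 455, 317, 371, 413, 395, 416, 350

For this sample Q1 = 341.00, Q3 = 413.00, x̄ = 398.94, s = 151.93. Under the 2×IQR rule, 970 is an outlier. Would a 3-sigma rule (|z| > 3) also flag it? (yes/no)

yes

z = (970 − 398.94) / 151.93 = 3.76.
|z| = 3.76 > 3.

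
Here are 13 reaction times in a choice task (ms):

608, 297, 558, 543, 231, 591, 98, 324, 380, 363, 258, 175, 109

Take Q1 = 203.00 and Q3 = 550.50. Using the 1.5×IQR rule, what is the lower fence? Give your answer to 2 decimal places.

-318.25

IQR = Q3 − Q1 = 550.50 − 203.00 = 347.50.
Lower fence = Q1 − 1.5·IQR = 203.00 − 521.25 = -318.25.
Upper fence = Q3 + 1.5·IQR = 550.50 + 521.25 = 1071.75.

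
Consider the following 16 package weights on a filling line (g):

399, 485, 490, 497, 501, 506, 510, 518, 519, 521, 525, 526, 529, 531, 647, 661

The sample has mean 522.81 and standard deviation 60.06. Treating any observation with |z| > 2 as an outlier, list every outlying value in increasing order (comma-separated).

399, 647, 661

Cutoffs at x̄ ± 2s: 522.81 ± 2·60.06 = [402.69, 642.93].
399: z = -2.06, |z| > 2 → outlier.
647: z = 2.07, |z| > 2 → outlier.
661: z = 2.30, |z| > 2 → outlier.
Every other value lies within [402.69, 642.93].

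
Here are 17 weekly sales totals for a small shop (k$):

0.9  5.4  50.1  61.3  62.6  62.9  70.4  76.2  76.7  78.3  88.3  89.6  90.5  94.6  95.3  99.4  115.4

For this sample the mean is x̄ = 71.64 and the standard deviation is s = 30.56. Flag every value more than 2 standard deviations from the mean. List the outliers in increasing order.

Cutoffs at x̄ ± 2s: 71.64 ± 2·30.56 = [10.52, 132.76].
0.9: z = -2.31, |z| > 2 → outlier.
5.4: z = -2.17, |z| > 2 → outlier.
Every other value lies within [10.52, 132.76].

0.9, 5.4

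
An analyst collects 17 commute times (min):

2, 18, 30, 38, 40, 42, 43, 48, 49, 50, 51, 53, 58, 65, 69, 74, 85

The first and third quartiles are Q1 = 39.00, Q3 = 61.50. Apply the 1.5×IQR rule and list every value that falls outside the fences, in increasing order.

2

IQR = Q3 − Q1 = 61.50 − 39.00 = 22.50.
Lower fence = Q1 − 1.5·IQR = 39.00 − 33.75 = 5.25.
Upper fence = Q3 + 1.5·IQR = 61.50 + 33.75 = 95.25.
2 < 5.25 → outlier.
All remaining values lie within [5.25, 95.25].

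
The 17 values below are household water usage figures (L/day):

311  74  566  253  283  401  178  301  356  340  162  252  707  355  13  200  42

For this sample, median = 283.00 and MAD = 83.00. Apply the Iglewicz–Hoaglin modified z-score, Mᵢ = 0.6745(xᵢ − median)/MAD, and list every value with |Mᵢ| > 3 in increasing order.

|Mᵢ| > 3 ⇔ |xᵢ − 283.00| > 3·83.00/0.6745 = 369.16.
So outliers lie outside [-86.16, 652.16].
707: M = 3.45 → outlier.

707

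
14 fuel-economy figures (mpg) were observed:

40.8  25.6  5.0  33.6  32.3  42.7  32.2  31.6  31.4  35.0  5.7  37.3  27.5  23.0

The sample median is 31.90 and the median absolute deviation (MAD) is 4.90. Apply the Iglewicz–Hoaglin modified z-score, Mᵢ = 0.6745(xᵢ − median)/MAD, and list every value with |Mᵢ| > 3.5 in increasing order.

|Mᵢ| > 3.5 ⇔ |xᵢ − 31.90| > 3.5·4.90/0.6745 = 25.43.
So outliers lie outside [6.47, 57.33].
5.0: M = -3.70 → outlier.
5.7: M = -3.61 → outlier.

5.0, 5.7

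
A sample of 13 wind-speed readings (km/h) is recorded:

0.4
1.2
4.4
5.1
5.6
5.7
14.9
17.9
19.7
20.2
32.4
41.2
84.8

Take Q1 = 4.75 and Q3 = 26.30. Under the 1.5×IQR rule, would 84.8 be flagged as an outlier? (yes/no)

IQR = Q3 − Q1 = 26.30 − 4.75 = 21.55.
Lower fence = Q1 − 1.5·IQR = 4.75 − 32.325 = -27.575.
Upper fence = Q3 + 1.5·IQR = 26.30 + 32.325 = 58.625.
84.8 lies above the upper fence.

yes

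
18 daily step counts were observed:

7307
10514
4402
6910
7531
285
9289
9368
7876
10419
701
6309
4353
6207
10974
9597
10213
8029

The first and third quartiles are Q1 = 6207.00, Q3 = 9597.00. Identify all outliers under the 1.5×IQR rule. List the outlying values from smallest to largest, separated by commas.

IQR = Q3 − Q1 = 9597.00 − 6207.00 = 3390.00.
Lower fence = Q1 − 1.5·IQR = 6207.00 − 5085.00 = 1122.00.
Upper fence = Q3 + 1.5·IQR = 9597.00 + 5085.00 = 14682.00.
285 < 1122.00 → outlier.
701 < 1122.00 → outlier.
All remaining values lie within [1122.00, 14682.00].

285, 701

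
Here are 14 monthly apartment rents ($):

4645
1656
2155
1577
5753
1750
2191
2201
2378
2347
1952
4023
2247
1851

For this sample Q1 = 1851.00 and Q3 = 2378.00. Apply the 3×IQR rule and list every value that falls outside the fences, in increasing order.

IQR = Q3 − Q1 = 2378.00 − 1851.00 = 527.00.
Lower fence = Q1 − 3·IQR = 1851.00 − 1581.00 = 270.00.
Upper fence = Q3 + 3·IQR = 2378.00 + 1581.00 = 3959.00.
4023 > 3959.00 → outlier.
4645 > 3959.00 → outlier.
5753 > 3959.00 → outlier.
All remaining values lie within [270.00, 3959.00].

4023, 4645, 5753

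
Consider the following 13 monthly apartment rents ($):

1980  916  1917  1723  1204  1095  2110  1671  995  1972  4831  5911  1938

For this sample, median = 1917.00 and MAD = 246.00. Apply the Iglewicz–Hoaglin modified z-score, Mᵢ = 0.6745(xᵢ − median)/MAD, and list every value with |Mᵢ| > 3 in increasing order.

4831, 5911

|Mᵢ| > 3 ⇔ |xᵢ − 1917.00| > 3·246.00/0.6745 = 1094.14.
So outliers lie outside [822.86, 3011.14].
4831: M = 7.99 → outlier.
5911: M = 10.95 → outlier.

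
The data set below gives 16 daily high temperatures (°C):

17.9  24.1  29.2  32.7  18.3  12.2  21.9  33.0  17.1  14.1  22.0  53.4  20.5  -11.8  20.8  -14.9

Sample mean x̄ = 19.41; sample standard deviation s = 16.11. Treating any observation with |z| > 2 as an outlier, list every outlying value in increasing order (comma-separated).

-14.9, 53.4

Cutoffs at x̄ ± 2s: 19.41 ± 2·16.11 = [-12.81, 51.63].
-14.9: z = -2.13, |z| > 2 → outlier.
53.4: z = 2.11, |z| > 2 → outlier.
Every other value lies within [-12.81, 51.63].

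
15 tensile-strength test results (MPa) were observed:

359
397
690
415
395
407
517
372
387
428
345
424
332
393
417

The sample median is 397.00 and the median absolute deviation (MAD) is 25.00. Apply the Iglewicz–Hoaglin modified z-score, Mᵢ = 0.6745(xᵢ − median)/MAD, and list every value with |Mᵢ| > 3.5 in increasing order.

690

|Mᵢ| > 3.5 ⇔ |xᵢ − 397.00| > 3.5·25.00/0.6745 = 129.73.
So outliers lie outside [267.27, 526.73].
690: M = 7.91 → outlier.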